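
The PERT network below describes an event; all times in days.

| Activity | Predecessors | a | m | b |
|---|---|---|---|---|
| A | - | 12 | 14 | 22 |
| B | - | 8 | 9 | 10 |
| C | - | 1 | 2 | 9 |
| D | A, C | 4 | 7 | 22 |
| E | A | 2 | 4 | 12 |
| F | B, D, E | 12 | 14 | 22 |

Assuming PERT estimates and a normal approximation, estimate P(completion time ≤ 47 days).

te_A = (12 + 4·14 + 22)/6 = 90/6 = 15; σ²_A = ((22−12)/6)² = 2.778
te_B = (8 + 4·9 + 10)/6 = 54/6 = 9; σ²_B = ((10−8)/6)² = 0.111
te_C = (1 + 4·2 + 9)/6 = 18/6 = 3; σ²_C = ((9−1)/6)² = 1.778
te_D = (4 + 4·7 + 22)/6 = 54/6 = 9; σ²_D = ((22−4)/6)² = 9.000
te_E = (2 + 4·4 + 12)/6 = 30/6 = 5; σ²_E = ((12−2)/6)² = 2.778
te_F = (12 + 4·14 + 22)/6 = 90/6 = 15; σ²_F = ((22−12)/6)² = 2.778

Forward pass:
ES_A = 0; EF_A = 15
ES_B = 0; EF_B = 9
ES_C = 0; EF_C = 3
ES_D = max(EF_A=15, EF_C=3) = 15; EF_D = 15+9 = 24
ES_E = 15; EF_E = 15+5 = 20
ES_F = max(EF_B=9, EF_D=24, EF_E=20) = 24; EF_F = 24+15 = 39
Expected project duration μ = 39 days. Critical path: A → D → F.

Variance along critical path = 2.778 + 9.000 + 2.778 = 14.556; σ = √14.556 = 3.815 days.
Z = (47 − 39) / 3.815 = 2.097
P(T ≤ 47) = Φ(2.097) ≈ 0.982

0.982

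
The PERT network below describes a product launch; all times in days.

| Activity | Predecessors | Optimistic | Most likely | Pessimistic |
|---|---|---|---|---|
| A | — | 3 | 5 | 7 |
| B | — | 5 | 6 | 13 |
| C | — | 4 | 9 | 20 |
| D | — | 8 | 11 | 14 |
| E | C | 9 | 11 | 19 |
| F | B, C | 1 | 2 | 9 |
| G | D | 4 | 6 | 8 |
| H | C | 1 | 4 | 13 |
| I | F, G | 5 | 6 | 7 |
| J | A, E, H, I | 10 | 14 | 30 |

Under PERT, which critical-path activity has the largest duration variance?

J

te_A = (3 + 4·5 + 7)/6 = 30/6 = 5; σ²_A = ((7−3)/6)² = 0.444
te_B = (5 + 4·6 + 13)/6 = 42/6 = 7; σ²_B = ((13−5)/6)² = 1.778
te_C = (4 + 4·9 + 20)/6 = 60/6 = 10; σ²_C = ((20−4)/6)² = 7.111
te_D = (8 + 4·11 + 14)/6 = 66/6 = 11; σ²_D = ((14−8)/6)² = 1.000
te_E = (9 + 4·11 + 19)/6 = 72/6 = 12; σ²_E = ((19−9)/6)² = 2.778
te_F = (1 + 4·2 + 9)/6 = 18/6 = 3; σ²_F = ((9−1)/6)² = 1.778
te_G = (4 + 4·6 + 8)/6 = 36/6 = 6; σ²_G = ((8−4)/6)² = 0.444
te_H = (1 + 4·4 + 13)/6 = 30/6 = 5; σ²_H = ((13−1)/6)² = 4.000
te_I = (5 + 4·6 + 7)/6 = 36/6 = 6; σ²_I = ((7−5)/6)² = 0.111
te_J = (10 + 4·14 + 30)/6 = 96/6 = 16; σ²_J = ((30−10)/6)² = 11.111

Forward pass:
ES_A = 0; EF_A = 5
ES_B = 0; EF_B = 7
ES_C = 0; EF_C = 10
ES_D = 0; EF_D = 11
ES_E = 10; EF_E = 10+12 = 22
ES_F = max(EF_B=7, EF_C=10) = 10; EF_F = 10+3 = 13
ES_G = 11; EF_G = 11+6 = 17
ES_H = 10; EF_H = 10+5 = 15
ES_I = max(EF_F=13, EF_G=17) = 17; EF_I = 17+6 = 23
ES_J = max(EF_A=5, EF_E=22, EF_H=15, EF_I=23) = 23; EF_J = 23+16 = 39
Expected project duration μ = 39 days. Critical path: D → G → I → J.

Variances on critical path: σ²_D=1.000, σ²_G=0.444, σ²_I=0.111, σ²_J=11.111.
Largest is σ²_J = 11.111.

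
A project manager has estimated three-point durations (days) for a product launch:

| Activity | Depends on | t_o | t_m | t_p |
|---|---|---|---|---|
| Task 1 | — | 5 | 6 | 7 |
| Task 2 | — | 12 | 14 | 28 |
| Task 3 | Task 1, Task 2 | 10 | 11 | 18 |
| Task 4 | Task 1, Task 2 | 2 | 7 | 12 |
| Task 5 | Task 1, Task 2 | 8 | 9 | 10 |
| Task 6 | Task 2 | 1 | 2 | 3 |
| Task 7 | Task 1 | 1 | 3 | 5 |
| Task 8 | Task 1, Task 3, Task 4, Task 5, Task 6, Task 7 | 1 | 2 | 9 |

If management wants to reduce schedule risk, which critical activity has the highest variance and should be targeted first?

te_Task 1 = (5 + 4·6 + 7)/6 = 36/6 = 6; σ²_Task 1 = ((7−5)/6)² = 0.111
te_Task 2 = (12 + 4·14 + 28)/6 = 96/6 = 16; σ²_Task 2 = ((28−12)/6)² = 7.111
te_Task 3 = (10 + 4·11 + 18)/6 = 72/6 = 12; σ²_Task 3 = ((18−10)/6)² = 1.778
te_Task 4 = (2 + 4·7 + 12)/6 = 42/6 = 7; σ²_Task 4 = ((12−2)/6)² = 2.778
te_Task 5 = (8 + 4·9 + 10)/6 = 54/6 = 9; σ²_Task 5 = ((10−8)/6)² = 0.111
te_Task 6 = (1 + 4·2 + 3)/6 = 12/6 = 2; σ²_Task 6 = ((3−1)/6)² = 0.111
te_Task 7 = (1 + 4·3 + 5)/6 = 18/6 = 3; σ²_Task 7 = ((5−1)/6)² = 0.444
te_Task 8 = (1 + 4·2 + 9)/6 = 18/6 = 3; σ²_Task 8 = ((9−1)/6)² = 1.778

Forward pass:
ES_Task 1 = 0; EF_Task 1 = 6
ES_Task 2 = 0; EF_Task 2 = 16
ES_Task 3 = max(EF_Task 1=6, EF_Task 2=16) = 16; EF_Task 3 = 16+12 = 28
ES_Task 4 = max(EF_Task 1=6, EF_Task 2=16) = 16; EF_Task 4 = 16+7 = 23
ES_Task 5 = max(EF_Task 1=6, EF_Task 2=16) = 16; EF_Task 5 = 16+9 = 25
ES_Task 6 = 16; EF_Task 6 = 16+2 = 18
ES_Task 7 = 6; EF_Task 7 = 6+3 = 9
ES_Task 8 = max(EF_Task 1=6, EF_Task 3=28, EF_Task 4=23, EF_Task 5=25, EF_Task 6=18, EF_Task 7=9) = 28; EF_Task 8 = 28+3 = 31
Expected project duration μ = 31 days. Critical path: Task 2 → Task 3 → Task 8.

Variances on critical path: σ²_Task 2=7.111, σ²_Task 3=1.778, σ²_Task 8=1.778.
Largest is σ²_Task 2 = 7.111.

Task 2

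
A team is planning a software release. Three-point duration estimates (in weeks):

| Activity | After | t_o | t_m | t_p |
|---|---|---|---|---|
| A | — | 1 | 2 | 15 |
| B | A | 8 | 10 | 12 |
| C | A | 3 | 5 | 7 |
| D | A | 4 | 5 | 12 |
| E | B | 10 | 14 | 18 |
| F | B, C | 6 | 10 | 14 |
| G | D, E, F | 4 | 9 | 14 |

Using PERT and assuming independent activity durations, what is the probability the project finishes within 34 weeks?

0.177

te_A = (1 + 4·2 + 15)/6 = 24/6 = 4; σ²_A = ((15−1)/6)² = 5.444
te_B = (8 + 4·10 + 12)/6 = 60/6 = 10; σ²_B = ((12−8)/6)² = 0.444
te_C = (3 + 4·5 + 7)/6 = 30/6 = 5; σ²_C = ((7−3)/6)² = 0.444
te_D = (4 + 4·5 + 12)/6 = 36/6 = 6; σ²_D = ((12−4)/6)² = 1.778
te_E = (10 + 4·14 + 18)/6 = 84/6 = 14; σ²_E = ((18−10)/6)² = 1.778
te_F = (6 + 4·10 + 14)/6 = 60/6 = 10; σ²_F = ((14−6)/6)² = 1.778
te_G = (4 + 4·9 + 14)/6 = 54/6 = 9; σ²_G = ((14−4)/6)² = 2.778

Forward pass:
ES_A = 0; EF_A = 4
ES_B = 4; EF_B = 4+10 = 14
ES_C = 4; EF_C = 4+5 = 9
ES_D = 4; EF_D = 4+6 = 10
ES_E = 14; EF_E = 14+14 = 28
ES_F = max(EF_B=14, EF_C=9) = 14; EF_F = 14+10 = 24
ES_G = max(EF_D=10, EF_E=28, EF_F=24) = 28; EF_G = 28+9 = 37
Expected project duration μ = 37 weeks. Critical path: A → B → E → G.

Variance along critical path = 5.444 + 0.444 + 1.778 + 2.778 = 10.444; σ = √10.444 = 3.232 weeks.
Z = (34 − 37) / 3.232 = -0.928
P(T ≤ 34) = Φ(-0.928) ≈ 0.177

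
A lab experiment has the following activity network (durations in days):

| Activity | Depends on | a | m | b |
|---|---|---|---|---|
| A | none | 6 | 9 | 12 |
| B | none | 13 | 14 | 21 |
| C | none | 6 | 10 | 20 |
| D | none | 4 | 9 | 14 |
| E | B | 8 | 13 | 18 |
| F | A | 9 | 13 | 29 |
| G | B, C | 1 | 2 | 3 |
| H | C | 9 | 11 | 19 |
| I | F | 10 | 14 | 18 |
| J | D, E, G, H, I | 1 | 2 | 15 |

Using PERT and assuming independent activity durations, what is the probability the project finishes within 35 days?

0.056

te_A = (6 + 4·9 + 12)/6 = 54/6 = 9; σ²_A = ((12−6)/6)² = 1.000
te_B = (13 + 4·14 + 21)/6 = 90/6 = 15; σ²_B = ((21−13)/6)² = 1.778
te_C = (6 + 4·10 + 20)/6 = 66/6 = 11; σ²_C = ((20−6)/6)² = 5.444
te_D = (4 + 4·9 + 14)/6 = 54/6 = 9; σ²_D = ((14−4)/6)² = 2.778
te_E = (8 + 4·13 + 18)/6 = 78/6 = 13; σ²_E = ((18−8)/6)² = 2.778
te_F = (9 + 4·13 + 29)/6 = 90/6 = 15; σ²_F = ((29−9)/6)² = 11.111
te_G = (1 + 4·2 + 3)/6 = 12/6 = 2; σ²_G = ((3−1)/6)² = 0.111
te_H = (9 + 4·11 + 19)/6 = 72/6 = 12; σ²_H = ((19−9)/6)² = 2.778
te_I = (10 + 4·14 + 18)/6 = 84/6 = 14; σ²_I = ((18−10)/6)² = 1.778
te_J = (1 + 4·2 + 15)/6 = 24/6 = 4; σ²_J = ((15−1)/6)² = 5.444

Forward pass:
ES_A = 0; EF_A = 9
ES_B = 0; EF_B = 15
ES_C = 0; EF_C = 11
ES_D = 0; EF_D = 9
ES_E = 15; EF_E = 15+13 = 28
ES_F = 9; EF_F = 9+15 = 24
ES_G = max(EF_B=15, EF_C=11) = 15; EF_G = 15+2 = 17
ES_H = 11; EF_H = 11+12 = 23
ES_I = 24; EF_I = 24+14 = 38
ES_J = max(EF_D=9, EF_E=28, EF_G=17, EF_H=23, EF_I=38) = 38; EF_J = 38+4 = 42
Expected project duration μ = 42 days. Critical path: A → F → I → J.

Variance along critical path = 1.000 + 11.111 + 1.778 + 5.444 = 19.333; σ = √19.333 = 4.397 days.
Z = (35 − 42) / 4.397 = -1.592
P(T ≤ 35) = Φ(-1.592) ≈ 0.056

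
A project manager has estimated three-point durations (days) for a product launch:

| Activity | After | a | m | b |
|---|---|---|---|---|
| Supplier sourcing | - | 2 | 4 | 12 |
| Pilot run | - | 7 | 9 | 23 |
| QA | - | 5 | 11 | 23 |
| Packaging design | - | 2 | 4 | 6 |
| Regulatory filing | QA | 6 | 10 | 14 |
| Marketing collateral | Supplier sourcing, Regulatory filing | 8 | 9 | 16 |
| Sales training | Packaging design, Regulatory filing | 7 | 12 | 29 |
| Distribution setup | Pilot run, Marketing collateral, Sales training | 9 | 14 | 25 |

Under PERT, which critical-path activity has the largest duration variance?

Sales training

te_Supplier sourcing = (2 + 4·4 + 12)/6 = 30/6 = 5; σ²_Supplier sourcing = ((12−2)/6)² = 2.778
te_Pilot run = (7 + 4·9 + 23)/6 = 66/6 = 11; σ²_Pilot run = ((23−7)/6)² = 7.111
te_QA = (5 + 4·11 + 23)/6 = 72/6 = 12; σ²_QA = ((23−5)/6)² = 9.000
te_Packaging design = (2 + 4·4 + 6)/6 = 24/6 = 4; σ²_Packaging design = ((6−2)/6)² = 0.444
te_Regulatory filing = (6 + 4·10 + 14)/6 = 60/6 = 10; σ²_Regulatory filing = ((14−6)/6)² = 1.778
te_Marketing collateral = (8 + 4·9 + 16)/6 = 60/6 = 10; σ²_Marketing collateral = ((16−8)/6)² = 1.778
te_Sales training = (7 + 4·12 + 29)/6 = 84/6 = 14; σ²_Sales training = ((29−7)/6)² = 13.444
te_Distribution setup = (9 + 4·14 + 25)/6 = 90/6 = 15; σ²_Distribution setup = ((25−9)/6)² = 7.111

Forward pass:
ES_Supplier sourcing = 0; EF_Supplier sourcing = 5
ES_Pilot run = 0; EF_Pilot run = 11
ES_QA = 0; EF_QA = 12
ES_Packaging design = 0; EF_Packaging design = 4
ES_Regulatory filing = 12; EF_Regulatory filing = 12+10 = 22
ES_Marketing collateral = max(EF_Supplier sourcing=5, EF_Regulatory filing=22) = 22; EF_Marketing collateral = 22+10 = 32
ES_Sales training = max(EF_Packaging design=4, EF_Regulatory filing=22) = 22; EF_Sales training = 22+14 = 36
ES_Distribution setup = max(EF_Pilot run=11, EF_Marketing collateral=32, EF_Sales training=36) = 36; EF_Distribution setup = 36+15 = 51
Expected project duration μ = 51 days. Critical path: QA → Regulatory filing → Sales training → Distribution setup.

Variances on critical path: σ²_QA=9.000, σ²_Regulatory filing=1.778, σ²_Sales training=13.444, σ²_Distribution setup=7.111.
Largest is σ²_Sales training = 13.444.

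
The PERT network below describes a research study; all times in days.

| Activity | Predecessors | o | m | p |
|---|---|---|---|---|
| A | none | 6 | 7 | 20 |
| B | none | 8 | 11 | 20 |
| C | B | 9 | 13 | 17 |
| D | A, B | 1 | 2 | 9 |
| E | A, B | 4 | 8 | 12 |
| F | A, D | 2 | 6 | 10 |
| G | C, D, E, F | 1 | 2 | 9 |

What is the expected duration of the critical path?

28 days

te_A = (6 + 4·7 + 20)/6 = 54/6 = 9
te_B = (8 + 4·11 + 20)/6 = 72/6 = 12
te_C = (9 + 4·13 + 17)/6 = 78/6 = 13
te_D = (1 + 4·2 + 9)/6 = 18/6 = 3
te_E = (4 + 4·8 + 12)/6 = 48/6 = 8
te_F = (2 + 4·6 + 10)/6 = 36/6 = 6
te_G = (1 + 4·2 + 9)/6 = 18/6 = 3

Forward pass:
ES_A = 0; EF_A = 9
ES_B = 0; EF_B = 12
ES_C = 12; EF_C = 12+13 = 25
ES_D = max(EF_A=9, EF_B=12) = 12; EF_D = 12+3 = 15
ES_E = max(EF_A=9, EF_B=12) = 12; EF_E = 12+8 = 20
ES_F = max(EF_A=9, EF_D=15) = 15; EF_F = 15+6 = 21
ES_G = max(EF_C=25, EF_D=15, EF_E=20, EF_F=21) = 25; EF_G = 25+3 = 28
Expected project duration μ = 28 days. Critical path: B → C → G.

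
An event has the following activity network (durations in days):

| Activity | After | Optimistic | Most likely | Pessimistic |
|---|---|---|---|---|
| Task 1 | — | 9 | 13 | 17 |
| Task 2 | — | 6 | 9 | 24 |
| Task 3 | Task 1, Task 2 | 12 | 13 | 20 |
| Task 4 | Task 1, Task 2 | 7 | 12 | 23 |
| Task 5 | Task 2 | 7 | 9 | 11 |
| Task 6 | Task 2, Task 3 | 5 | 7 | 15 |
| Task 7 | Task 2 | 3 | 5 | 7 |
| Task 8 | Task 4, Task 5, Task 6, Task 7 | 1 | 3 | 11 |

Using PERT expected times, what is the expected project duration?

te_Task 1 = (9 + 4·13 + 17)/6 = 78/6 = 13
te_Task 2 = (6 + 4·9 + 24)/6 = 66/6 = 11
te_Task 3 = (12 + 4·13 + 20)/6 = 84/6 = 14
te_Task 4 = (7 + 4·12 + 23)/6 = 78/6 = 13
te_Task 5 = (7 + 4·9 + 11)/6 = 54/6 = 9
te_Task 6 = (5 + 4·7 + 15)/6 = 48/6 = 8
te_Task 7 = (3 + 4·5 + 7)/6 = 30/6 = 5
te_Task 8 = (1 + 4·3 + 11)/6 = 24/6 = 4

Forward pass:
ES_Task 1 = 0; EF_Task 1 = 13
ES_Task 2 = 0; EF_Task 2 = 11
ES_Task 3 = max(EF_Task 1=13, EF_Task 2=11) = 13; EF_Task 3 = 13+14 = 27
ES_Task 4 = max(EF_Task 1=13, EF_Task 2=11) = 13; EF_Task 4 = 13+13 = 26
ES_Task 5 = 11; EF_Task 5 = 11+9 = 20
ES_Task 6 = max(EF_Task 2=11, EF_Task 3=27) = 27; EF_Task 6 = 27+8 = 35
ES_Task 7 = 11; EF_Task 7 = 11+5 = 16
ES_Task 8 = max(EF_Task 4=26, EF_Task 5=20, EF_Task 6=35, EF_Task 7=16) = 35; EF_Task 8 = 35+4 = 39
Expected project duration μ = 39 days. Critical path: Task 1 → Task 3 → Task 6 → Task 8.

39 days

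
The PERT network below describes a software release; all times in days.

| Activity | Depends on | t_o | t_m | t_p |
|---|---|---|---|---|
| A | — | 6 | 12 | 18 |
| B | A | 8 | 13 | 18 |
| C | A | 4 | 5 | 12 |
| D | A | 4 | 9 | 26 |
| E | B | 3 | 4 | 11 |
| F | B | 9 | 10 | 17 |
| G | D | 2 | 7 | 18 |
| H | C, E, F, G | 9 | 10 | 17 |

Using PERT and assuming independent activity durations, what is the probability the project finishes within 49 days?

0.733

te_A = (6 + 4·12 + 18)/6 = 72/6 = 12; σ²_A = ((18−6)/6)² = 4.000
te_B = (8 + 4·13 + 18)/6 = 78/6 = 13; σ²_B = ((18−8)/6)² = 2.778
te_C = (4 + 4·5 + 12)/6 = 36/6 = 6; σ²_C = ((12−4)/6)² = 1.778
te_D = (4 + 4·9 + 26)/6 = 66/6 = 11; σ²_D = ((26−4)/6)² = 13.444
te_E = (3 + 4·4 + 11)/6 = 30/6 = 5; σ²_E = ((11−3)/6)² = 1.778
te_F = (9 + 4·10 + 17)/6 = 66/6 = 11; σ²_F = ((17−9)/6)² = 1.778
te_G = (2 + 4·7 + 18)/6 = 48/6 = 8; σ²_G = ((18−2)/6)² = 7.111
te_H = (9 + 4·10 + 17)/6 = 66/6 = 11; σ²_H = ((17−9)/6)² = 1.778

Forward pass:
ES_A = 0; EF_A = 12
ES_B = 12; EF_B = 12+13 = 25
ES_C = 12; EF_C = 12+6 = 18
ES_D = 12; EF_D = 12+11 = 23
ES_E = 25; EF_E = 25+5 = 30
ES_F = 25; EF_F = 25+11 = 36
ES_G = 23; EF_G = 23+8 = 31
ES_H = max(EF_C=18, EF_E=30, EF_F=36, EF_G=31) = 36; EF_H = 36+11 = 47
Expected project duration μ = 47 days. Critical path: A → B → F → H.

Variance along critical path = 4.000 + 2.778 + 1.778 + 1.778 = 10.333; σ = √10.333 = 3.215 days.
Z = (49 − 47) / 3.215 = 0.622
P(T ≤ 49) = Φ(0.622) ≈ 0.733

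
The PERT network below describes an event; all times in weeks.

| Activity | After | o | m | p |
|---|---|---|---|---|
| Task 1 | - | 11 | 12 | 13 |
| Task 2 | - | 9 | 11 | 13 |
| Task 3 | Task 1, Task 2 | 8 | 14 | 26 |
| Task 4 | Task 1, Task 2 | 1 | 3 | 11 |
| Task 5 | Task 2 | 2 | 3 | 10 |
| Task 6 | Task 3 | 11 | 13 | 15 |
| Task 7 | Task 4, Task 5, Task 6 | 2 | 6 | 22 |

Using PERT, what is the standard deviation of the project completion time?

te_Task 1 = (11 + 4·12 + 13)/6 = 72/6 = 12; σ²_Task 1 = ((13−11)/6)² = 0.111
te_Task 2 = (9 + 4·11 + 13)/6 = 66/6 = 11; σ²_Task 2 = ((13−9)/6)² = 0.444
te_Task 3 = (8 + 4·14 + 26)/6 = 90/6 = 15; σ²_Task 3 = ((26−8)/6)² = 9.000
te_Task 4 = (1 + 4·3 + 11)/6 = 24/6 = 4; σ²_Task 4 = ((11−1)/6)² = 2.778
te_Task 5 = (2 + 4·3 + 10)/6 = 24/6 = 4; σ²_Task 5 = ((10−2)/6)² = 1.778
te_Task 6 = (11 + 4·13 + 15)/6 = 78/6 = 13; σ²_Task 6 = ((15−11)/6)² = 0.444
te_Task 7 = (2 + 4·6 + 22)/6 = 48/6 = 8; σ²_Task 7 = ((22−2)/6)² = 11.111

Forward pass:
ES_Task 1 = 0; EF_Task 1 = 12
ES_Task 2 = 0; EF_Task 2 = 11
ES_Task 3 = max(EF_Task 1=12, EF_Task 2=11) = 12; EF_Task 3 = 12+15 = 27
ES_Task 4 = max(EF_Task 1=12, EF_Task 2=11) = 12; EF_Task 4 = 12+4 = 16
ES_Task 5 = 11; EF_Task 5 = 11+4 = 15
ES_Task 6 = 27; EF_Task 6 = 27+13 = 40
ES_Task 7 = max(EF_Task 4=16, EF_Task 5=15, EF_Task 6=40) = 40; EF_Task 7 = 40+8 = 48
Expected project duration μ = 48 weeks. Critical path: Task 1 → Task 3 → Task 6 → Task 7.

Variance along critical path = 0.111 + 9.000 + 0.444 + 11.111 = 20.667
σ = √20.667 = 4.546 weeks

4.55 weeks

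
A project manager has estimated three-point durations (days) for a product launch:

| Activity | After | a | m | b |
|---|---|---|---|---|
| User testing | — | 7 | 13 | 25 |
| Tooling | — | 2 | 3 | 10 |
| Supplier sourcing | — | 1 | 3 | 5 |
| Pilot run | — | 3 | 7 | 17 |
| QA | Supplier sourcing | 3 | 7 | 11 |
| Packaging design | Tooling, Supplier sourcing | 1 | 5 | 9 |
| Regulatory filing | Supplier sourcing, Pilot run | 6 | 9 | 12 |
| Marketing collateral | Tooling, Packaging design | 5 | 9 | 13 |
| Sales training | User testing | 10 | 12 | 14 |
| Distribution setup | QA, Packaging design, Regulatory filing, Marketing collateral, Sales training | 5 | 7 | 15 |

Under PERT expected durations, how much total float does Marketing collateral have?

te_User testing = (7 + 4·13 + 25)/6 = 84/6 = 14
te_Tooling = (2 + 4·3 + 10)/6 = 24/6 = 4
te_Supplier sourcing = (1 + 4·3 + 5)/6 = 18/6 = 3
te_Pilot run = (3 + 4·7 + 17)/6 = 48/6 = 8
te_QA = (3 + 4·7 + 11)/6 = 42/6 = 7
te_Packaging design = (1 + 4·5 + 9)/6 = 30/6 = 5
te_Regulatory filing = (6 + 4·9 + 12)/6 = 54/6 = 9
te_Marketing collateral = (5 + 4·9 + 13)/6 = 54/6 = 9
te_Sales training = (10 + 4·12 + 14)/6 = 72/6 = 12
te_Distribution setup = (5 + 4·7 + 15)/6 = 48/6 = 8

Forward pass:
ES_User testing = 0; EF_User testing = 14
ES_Tooling = 0; EF_Tooling = 4
ES_Supplier sourcing = 0; EF_Supplier sourcing = 3
ES_Pilot run = 0; EF_Pilot run = 8
ES_QA = 3; EF_QA = 3+7 = 10
ES_Packaging design = max(EF_Tooling=4, EF_Supplier sourcing=3) = 4; EF_Packaging design = 4+5 = 9
ES_Regulatory filing = max(EF_Supplier sourcing=3, EF_Pilot run=8) = 8; EF_Regulatory filing = 8+9 = 17
ES_Marketing collateral = max(EF_Tooling=4, EF_Packaging design=9) = 9; EF_Marketing collateral = 9+9 = 18
ES_Sales training = 14; EF_Sales training = 14+12 = 26
ES_Distribution setup = max(EF_QA=10, EF_Packaging design=9, EF_Regulatory filing=17, EF_Marketing collateral=18, EF_Sales training=26) = 26; EF_Distribution setup = 26+8 = 34
Expected project duration μ = 34 days. Critical path: User testing → Sales training → Distribution setup.

Backward pass:
LF_Distribution setup = 34; LS_Distribution setup = 34−8 = 26
LF_Sales training = LS_Distribution setup = 26; LS_Sales training = 26−12 = 14
LF_Marketing collateral = LS_Distribution setup = 26; LS_Marketing collateral = 26−9 = 17
LF_Regulatory filing = LS_Distribution setup = 26; LS_Regulatory filing = 26−9 = 17
LF_Packaging design = min(LS_Marketing collateral=17, LS_Distribution setup=26) = 17; LS_Packaging design = 17−5 = 12
LF_QA = LS_Distribution setup = 26; LS_QA = 26−7 = 19
LF_Pilot run = LS_Regulatory filing = 17; LS_Pilot run = 17−8 = 9
LF_Supplier sourcing = min(LS_QA=19, LS_Packaging design=12, LS_Regulatory filing=17) = 12; LS_Supplier sourcing = 12−3 = 9
LF_Tooling = min(LS_Packaging design=12, LS_Marketing collateral=17) = 12; LS_Tooling = 12−4 = 8
LF_User testing = LS_Sales training = 14; LS_User testing = 14−14 = 0
Slack_Marketing collateral = LS_Marketing collateral − ES_Marketing collateral = 17 − 9 = 8

8 days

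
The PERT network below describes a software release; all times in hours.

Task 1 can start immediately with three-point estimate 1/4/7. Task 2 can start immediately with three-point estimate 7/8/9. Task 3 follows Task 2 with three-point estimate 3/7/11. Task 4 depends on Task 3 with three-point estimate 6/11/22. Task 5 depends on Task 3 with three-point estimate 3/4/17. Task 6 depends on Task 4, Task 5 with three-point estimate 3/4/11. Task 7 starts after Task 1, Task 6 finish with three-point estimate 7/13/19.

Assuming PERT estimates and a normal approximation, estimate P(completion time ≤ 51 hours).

0.941

te_Task 1 = (1 + 4·4 + 7)/6 = 24/6 = 4; σ²_Task 1 = ((7−1)/6)² = 1.000
te_Task 2 = (7 + 4·8 + 9)/6 = 48/6 = 8; σ²_Task 2 = ((9−7)/6)² = 0.111
te_Task 3 = (3 + 4·7 + 11)/6 = 42/6 = 7; σ²_Task 3 = ((11−3)/6)² = 1.778
te_Task 4 = (6 + 4·11 + 22)/6 = 72/6 = 12; σ²_Task 4 = ((22−6)/6)² = 7.111
te_Task 5 = (3 + 4·4 + 17)/6 = 36/6 = 6; σ²_Task 5 = ((17−3)/6)² = 5.444
te_Task 6 = (3 + 4·4 + 11)/6 = 30/6 = 5; σ²_Task 6 = ((11−3)/6)² = 1.778
te_Task 7 = (7 + 4·13 + 19)/6 = 78/6 = 13; σ²_Task 7 = ((19−7)/6)² = 4.000

Forward pass:
ES_Task 1 = 0; EF_Task 1 = 4
ES_Task 2 = 0; EF_Task 2 = 8
ES_Task 3 = 8; EF_Task 3 = 8+7 = 15
ES_Task 4 = 15; EF_Task 4 = 15+12 = 27
ES_Task 5 = 15; EF_Task 5 = 15+6 = 21
ES_Task 6 = max(EF_Task 4=27, EF_Task 5=21) = 27; EF_Task 6 = 27+5 = 32
ES_Task 7 = max(EF_Task 1=4, EF_Task 6=32) = 32; EF_Task 7 = 32+13 = 45
Expected project duration μ = 45 hours. Critical path: Task 2 → Task 3 → Task 4 → Task 6 → Task 7.

Variance along critical path = 0.111 + 1.778 + 7.111 + 1.778 + 4.000 = 14.778; σ = √14.778 = 3.844 hours.
Z = (51 − 45) / 3.844 = 1.561
P(T ≤ 51) = Φ(1.561) ≈ 0.941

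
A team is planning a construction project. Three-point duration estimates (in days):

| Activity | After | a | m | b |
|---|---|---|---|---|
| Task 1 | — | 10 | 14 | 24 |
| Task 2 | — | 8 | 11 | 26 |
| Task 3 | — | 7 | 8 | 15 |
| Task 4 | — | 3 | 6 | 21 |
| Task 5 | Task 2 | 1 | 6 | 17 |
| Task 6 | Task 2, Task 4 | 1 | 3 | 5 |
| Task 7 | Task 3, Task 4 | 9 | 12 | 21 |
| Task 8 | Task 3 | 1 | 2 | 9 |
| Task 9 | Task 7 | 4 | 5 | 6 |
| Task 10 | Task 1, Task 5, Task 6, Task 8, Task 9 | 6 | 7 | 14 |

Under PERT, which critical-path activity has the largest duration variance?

Task 7

te_Task 1 = (10 + 4·14 + 24)/6 = 90/6 = 15; σ²_Task 1 = ((24−10)/6)² = 5.444
te_Task 2 = (8 + 4·11 + 26)/6 = 78/6 = 13; σ²_Task 2 = ((26−8)/6)² = 9.000
te_Task 3 = (7 + 4·8 + 15)/6 = 54/6 = 9; σ²_Task 3 = ((15−7)/6)² = 1.778
te_Task 4 = (3 + 4·6 + 21)/6 = 48/6 = 8; σ²_Task 4 = ((21−3)/6)² = 9.000
te_Task 5 = (1 + 4·6 + 17)/6 = 42/6 = 7; σ²_Task 5 = ((17−1)/6)² = 7.111
te_Task 6 = (1 + 4·3 + 5)/6 = 18/6 = 3; σ²_Task 6 = ((5−1)/6)² = 0.444
te_Task 7 = (9 + 4·12 + 21)/6 = 78/6 = 13; σ²_Task 7 = ((21−9)/6)² = 4.000
te_Task 8 = (1 + 4·2 + 9)/6 = 18/6 = 3; σ²_Task 8 = ((9−1)/6)² = 1.778
te_Task 9 = (4 + 4·5 + 6)/6 = 30/6 = 5; σ²_Task 9 = ((6−4)/6)² = 0.111
te_Task 10 = (6 + 4·7 + 14)/6 = 48/6 = 8; σ²_Task 10 = ((14−6)/6)² = 1.778

Forward pass:
ES_Task 1 = 0; EF_Task 1 = 15
ES_Task 2 = 0; EF_Task 2 = 13
ES_Task 3 = 0; EF_Task 3 = 9
ES_Task 4 = 0; EF_Task 4 = 8
ES_Task 5 = 13; EF_Task 5 = 13+7 = 20
ES_Task 6 = max(EF_Task 2=13, EF_Task 4=8) = 13; EF_Task 6 = 13+3 = 16
ES_Task 7 = max(EF_Task 3=9, EF_Task 4=8) = 9; EF_Task 7 = 9+13 = 22
ES_Task 8 = 9; EF_Task 8 = 9+3 = 12
ES_Task 9 = 22; EF_Task 9 = 22+5 = 27
ES_Task 10 = max(EF_Task 1=15, EF_Task 5=20, EF_Task 6=16, EF_Task 8=12, EF_Task 9=27) = 27; EF_Task 10 = 27+8 = 35
Expected project duration μ = 35 days. Critical path: Task 3 → Task 7 → Task 9 → Task 10.

Variances on critical path: σ²_Task 3=1.778, σ²_Task 7=4.000, σ²_Task 9=0.111, σ²_Task 10=1.778.
Largest is σ²_Task 7 = 4.000.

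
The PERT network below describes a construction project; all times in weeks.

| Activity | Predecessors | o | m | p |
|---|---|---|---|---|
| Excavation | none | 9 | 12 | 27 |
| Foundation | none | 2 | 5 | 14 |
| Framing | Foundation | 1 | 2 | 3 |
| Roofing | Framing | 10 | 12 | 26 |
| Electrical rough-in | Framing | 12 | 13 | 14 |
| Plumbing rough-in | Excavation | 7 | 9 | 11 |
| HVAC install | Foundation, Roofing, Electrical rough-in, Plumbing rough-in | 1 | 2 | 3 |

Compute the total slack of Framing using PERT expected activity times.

te_Excavation = (9 + 4·12 + 27)/6 = 84/6 = 14
te_Foundation = (2 + 4·5 + 14)/6 = 36/6 = 6
te_Framing = (1 + 4·2 + 3)/6 = 12/6 = 2
te_Roofing = (10 + 4·12 + 26)/6 = 84/6 = 14
te_Electrical rough-in = (12 + 4·13 + 14)/6 = 78/6 = 13
te_Plumbing rough-in = (7 + 4·9 + 11)/6 = 54/6 = 9
te_HVAC install = (1 + 4·2 + 3)/6 = 12/6 = 2

Forward pass:
ES_Excavation = 0; EF_Excavation = 14
ES_Foundation = 0; EF_Foundation = 6
ES_Framing = 6; EF_Framing = 6+2 = 8
ES_Roofing = 8; EF_Roofing = 8+14 = 22
ES_Electrical rough-in = 8; EF_Electrical rough-in = 8+13 = 21
ES_Plumbing rough-in = 14; EF_Plumbing rough-in = 14+9 = 23
ES_HVAC install = max(EF_Foundation=6, EF_Roofing=22, EF_Electrical rough-in=21, EF_Plumbing rough-in=23) = 23; EF_HVAC install = 23+2 = 25
Expected project duration μ = 25 weeks. Critical path: Excavation → Plumbing rough-in → HVAC install.

Backward pass:
LF_HVAC install = 25; LS_HVAC install = 25−2 = 23
LF_Plumbing rough-in = LS_HVAC install = 23; LS_Plumbing rough-in = 23−9 = 14
LF_Electrical rough-in = LS_HVAC install = 23; LS_Electrical rough-in = 23−13 = 10
LF_Roofing = LS_HVAC install = 23; LS_Roofing = 23−14 = 9
LF_Framing = min(LS_Roofing=9, LS_Electrical rough-in=10) = 9; LS_Framing = 9−2 = 7
LF_Foundation = min(LS_Framing=7, LS_HVAC install=23) = 7; LS_Foundation = 7−6 = 1
LF_Excavation = LS_Plumbing rough-in = 14; LS_Excavation = 14−14 = 0
Slack_Framing = LS_Framing − ES_Framing = 7 − 6 = 1

1 weeks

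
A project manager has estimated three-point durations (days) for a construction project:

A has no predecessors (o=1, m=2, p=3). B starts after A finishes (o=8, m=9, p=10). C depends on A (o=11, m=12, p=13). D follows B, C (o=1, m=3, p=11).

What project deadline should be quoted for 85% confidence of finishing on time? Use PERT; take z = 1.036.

19.8 days

te_A = (1 + 4·2 + 3)/6 = 12/6 = 2; σ²_A = ((3−1)/6)² = 0.111
te_B = (8 + 4·9 + 10)/6 = 54/6 = 9; σ²_B = ((10−8)/6)² = 0.111
te_C = (11 + 4·12 + 13)/6 = 72/6 = 12; σ²_C = ((13−11)/6)² = 0.111
te_D = (1 + 4·3 + 11)/6 = 24/6 = 4; σ²_D = ((11−1)/6)² = 2.778

Forward pass:
ES_A = 0; EF_A = 2
ES_B = 2; EF_B = 2+9 = 11
ES_C = 2; EF_C = 2+12 = 14
ES_D = max(EF_B=11, EF_C=14) = 14; EF_D = 14+4 = 18
Expected project duration μ = 18 days. Critical path: A → C → D.

Variance along critical path = 0.111 + 0.111 + 2.778 = 3.000; σ = 1.732 days.
D = μ + z·σ = 18 + 1.036·1.732 = 19.8 days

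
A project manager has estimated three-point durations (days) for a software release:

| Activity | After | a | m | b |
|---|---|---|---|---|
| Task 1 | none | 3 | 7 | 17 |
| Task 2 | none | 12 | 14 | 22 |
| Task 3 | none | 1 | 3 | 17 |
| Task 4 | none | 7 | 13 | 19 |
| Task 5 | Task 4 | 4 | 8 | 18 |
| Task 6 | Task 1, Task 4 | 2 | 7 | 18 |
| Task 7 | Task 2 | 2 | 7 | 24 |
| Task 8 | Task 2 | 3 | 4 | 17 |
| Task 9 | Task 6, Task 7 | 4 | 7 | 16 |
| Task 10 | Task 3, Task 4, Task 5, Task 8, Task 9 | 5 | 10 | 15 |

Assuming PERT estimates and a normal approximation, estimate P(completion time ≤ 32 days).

te_Task 1 = (3 + 4·7 + 17)/6 = 48/6 = 8; σ²_Task 1 = ((17−3)/6)² = 5.444
te_Task 2 = (12 + 4·14 + 22)/6 = 90/6 = 15; σ²_Task 2 = ((22−12)/6)² = 2.778
te_Task 3 = (1 + 4·3 + 17)/6 = 30/6 = 5; σ²_Task 3 = ((17−1)/6)² = 7.111
te_Task 4 = (7 + 4·13 + 19)/6 = 78/6 = 13; σ²_Task 4 = ((19−7)/6)² = 4.000
te_Task 5 = (4 + 4·8 + 18)/6 = 54/6 = 9; σ²_Task 5 = ((18−4)/6)² = 5.444
te_Task 6 = (2 + 4·7 + 18)/6 = 48/6 = 8; σ²_Task 6 = ((18−2)/6)² = 7.111
te_Task 7 = (2 + 4·7 + 24)/6 = 54/6 = 9; σ²_Task 7 = ((24−2)/6)² = 13.444
te_Task 8 = (3 + 4·4 + 17)/6 = 36/6 = 6; σ²_Task 8 = ((17−3)/6)² = 5.444
te_Task 9 = (4 + 4·7 + 16)/6 = 48/6 = 8; σ²_Task 9 = ((16−4)/6)² = 4.000
te_Task 10 = (5 + 4·10 + 15)/6 = 60/6 = 10; σ²_Task 10 = ((15−5)/6)² = 2.778

Forward pass:
ES_Task 1 = 0; EF_Task 1 = 8
ES_Task 2 = 0; EF_Task 2 = 15
ES_Task 3 = 0; EF_Task 3 = 5
ES_Task 4 = 0; EF_Task 4 = 13
ES_Task 5 = 13; EF_Task 5 = 13+9 = 22
ES_Task 6 = max(EF_Task 1=8, EF_Task 4=13) = 13; EF_Task 6 = 13+8 = 21
ES_Task 7 = 15; EF_Task 7 = 15+9 = 24
ES_Task 8 = 15; EF_Task 8 = 15+6 = 21
ES_Task 9 = max(EF_Task 6=21, EF_Task 7=24) = 24; EF_Task 9 = 24+8 = 32
ES_Task 10 = max(EF_Task 3=5, EF_Task 4=13, EF_Task 5=22, EF_Task 8=21, EF_Task 9=32) = 32; EF_Task 10 = 32+10 = 42
Expected project duration μ = 42 days. Critical path: Task 2 → Task 7 → Task 9 → Task 10.

Variance along critical path = 2.778 + 13.444 + 4.000 + 2.778 = 23.000; σ = √23.000 = 4.796 days.
Z = (32 − 42) / 4.796 = -2.085
P(T ≤ 32) = Φ(-2.085) ≈ 0.019

0.019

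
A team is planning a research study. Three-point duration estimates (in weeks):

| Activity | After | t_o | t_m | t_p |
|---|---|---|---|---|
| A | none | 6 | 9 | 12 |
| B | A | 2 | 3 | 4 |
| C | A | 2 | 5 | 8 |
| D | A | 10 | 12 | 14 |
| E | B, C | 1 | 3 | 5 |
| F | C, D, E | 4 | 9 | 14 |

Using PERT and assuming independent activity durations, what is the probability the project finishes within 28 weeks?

0.165

te_A = (6 + 4·9 + 12)/6 = 54/6 = 9; σ²_A = ((12−6)/6)² = 1.000
te_B = (2 + 4·3 + 4)/6 = 18/6 = 3; σ²_B = ((4−2)/6)² = 0.111
te_C = (2 + 4·5 + 8)/6 = 30/6 = 5; σ²_C = ((8−2)/6)² = 1.000
te_D = (10 + 4·12 + 14)/6 = 72/6 = 12; σ²_D = ((14−10)/6)² = 0.444
te_E = (1 + 4·3 + 5)/6 = 18/6 = 3; σ²_E = ((5−1)/6)² = 0.444
te_F = (4 + 4·9 + 14)/6 = 54/6 = 9; σ²_F = ((14−4)/6)² = 2.778

Forward pass:
ES_A = 0; EF_A = 9
ES_B = 9; EF_B = 9+3 = 12
ES_C = 9; EF_C = 9+5 = 14
ES_D = 9; EF_D = 9+12 = 21
ES_E = max(EF_B=12, EF_C=14) = 14; EF_E = 14+3 = 17
ES_F = max(EF_C=14, EF_D=21, EF_E=17) = 21; EF_F = 21+9 = 30
Expected project duration μ = 30 weeks. Critical path: A → D → F.

Variance along critical path = 1.000 + 0.444 + 2.778 = 4.222; σ = √4.222 = 2.055 weeks.
Z = (28 − 30) / 2.055 = -0.973
P(T ≤ 28) = Φ(-0.973) ≈ 0.165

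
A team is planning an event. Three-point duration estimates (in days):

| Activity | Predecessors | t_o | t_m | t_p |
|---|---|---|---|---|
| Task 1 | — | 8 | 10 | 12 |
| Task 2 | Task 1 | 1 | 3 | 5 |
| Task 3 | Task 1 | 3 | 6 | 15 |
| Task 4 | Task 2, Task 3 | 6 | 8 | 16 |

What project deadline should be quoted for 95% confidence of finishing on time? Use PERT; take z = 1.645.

30.4 days

te_Task 1 = (8 + 4·10 + 12)/6 = 60/6 = 10; σ²_Task 1 = ((12−8)/6)² = 0.444
te_Task 2 = (1 + 4·3 + 5)/6 = 18/6 = 3; σ²_Task 2 = ((5−1)/6)² = 0.444
te_Task 3 = (3 + 4·6 + 15)/6 = 42/6 = 7; σ²_Task 3 = ((15−3)/6)² = 4.000
te_Task 4 = (6 + 4·8 + 16)/6 = 54/6 = 9; σ²_Task 4 = ((16−6)/6)² = 2.778

Forward pass:
ES_Task 1 = 0; EF_Task 1 = 10
ES_Task 2 = 10; EF_Task 2 = 10+3 = 13
ES_Task 3 = 10; EF_Task 3 = 10+7 = 17
ES_Task 4 = max(EF_Task 2=13, EF_Task 3=17) = 17; EF_Task 4 = 17+9 = 26
Expected project duration μ = 26 days. Critical path: Task 1 → Task 3 → Task 4.

Variance along critical path = 0.444 + 4.000 + 2.778 = 7.222; σ = 2.687 days.
D = μ + z·σ = 26 + 1.645·2.687 = 30.4 days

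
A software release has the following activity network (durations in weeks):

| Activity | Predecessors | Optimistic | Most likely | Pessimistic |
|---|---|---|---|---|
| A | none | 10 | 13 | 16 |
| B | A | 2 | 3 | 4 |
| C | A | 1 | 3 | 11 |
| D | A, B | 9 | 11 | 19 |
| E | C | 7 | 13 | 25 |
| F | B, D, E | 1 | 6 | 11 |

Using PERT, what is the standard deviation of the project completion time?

te_A = (10 + 4·13 + 16)/6 = 78/6 = 13; σ²_A = ((16−10)/6)² = 1.000
te_B = (2 + 4·3 + 4)/6 = 18/6 = 3; σ²_B = ((4−2)/6)² = 0.111
te_C = (1 + 4·3 + 11)/6 = 24/6 = 4; σ²_C = ((11−1)/6)² = 2.778
te_D = (9 + 4·11 + 19)/6 = 72/6 = 12; σ²_D = ((19−9)/6)² = 2.778
te_E = (7 + 4·13 + 25)/6 = 84/6 = 14; σ²_E = ((25−7)/6)² = 9.000
te_F = (1 + 4·6 + 11)/6 = 36/6 = 6; σ²_F = ((11−1)/6)² = 2.778

Forward pass:
ES_A = 0; EF_A = 13
ES_B = 13; EF_B = 13+3 = 16
ES_C = 13; EF_C = 13+4 = 17
ES_D = max(EF_A=13, EF_B=16) = 16; EF_D = 16+12 = 28
ES_E = 17; EF_E = 17+14 = 31
ES_F = max(EF_B=16, EF_D=28, EF_E=31) = 31; EF_F = 31+6 = 37
Expected project duration μ = 37 weeks. Critical path: A → C → E → F.

Variance along critical path = 1.000 + 2.778 + 9.000 + 2.778 = 15.556
σ = √15.556 = 3.944 weeks

3.94 weeks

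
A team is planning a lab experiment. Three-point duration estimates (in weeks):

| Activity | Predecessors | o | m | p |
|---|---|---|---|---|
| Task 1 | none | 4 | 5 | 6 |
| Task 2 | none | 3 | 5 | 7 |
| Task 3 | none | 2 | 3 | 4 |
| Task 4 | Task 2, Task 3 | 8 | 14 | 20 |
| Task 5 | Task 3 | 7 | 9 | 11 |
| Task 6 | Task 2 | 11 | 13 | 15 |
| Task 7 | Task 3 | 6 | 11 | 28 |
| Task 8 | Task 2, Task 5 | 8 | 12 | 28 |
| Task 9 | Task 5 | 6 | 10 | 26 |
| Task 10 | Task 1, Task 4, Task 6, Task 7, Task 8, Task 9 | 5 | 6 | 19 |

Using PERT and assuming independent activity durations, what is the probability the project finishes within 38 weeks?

te_Task 1 = (4 + 4·5 + 6)/6 = 30/6 = 5; σ²_Task 1 = ((6−4)/6)² = 0.111
te_Task 2 = (3 + 4·5 + 7)/6 = 30/6 = 5; σ²_Task 2 = ((7−3)/6)² = 0.444
te_Task 3 = (2 + 4·3 + 4)/6 = 18/6 = 3; σ²_Task 3 = ((4−2)/6)² = 0.111
te_Task 4 = (8 + 4·14 + 20)/6 = 84/6 = 14; σ²_Task 4 = ((20−8)/6)² = 4.000
te_Task 5 = (7 + 4·9 + 11)/6 = 54/6 = 9; σ²_Task 5 = ((11−7)/6)² = 0.444
te_Task 6 = (11 + 4·13 + 15)/6 = 78/6 = 13; σ²_Task 6 = ((15−11)/6)² = 0.444
te_Task 7 = (6 + 4·11 + 28)/6 = 78/6 = 13; σ²_Task 7 = ((28−6)/6)² = 13.444
te_Task 8 = (8 + 4·12 + 28)/6 = 84/6 = 14; σ²_Task 8 = ((28−8)/6)² = 11.111
te_Task 9 = (6 + 4·10 + 26)/6 = 72/6 = 12; σ²_Task 9 = ((26−6)/6)² = 11.111
te_Task 10 = (5 + 4·6 + 19)/6 = 48/6 = 8; σ²_Task 10 = ((19−5)/6)² = 5.444

Forward pass:
ES_Task 1 = 0; EF_Task 1 = 5
ES_Task 2 = 0; EF_Task 2 = 5
ES_Task 3 = 0; EF_Task 3 = 3
ES_Task 4 = max(EF_Task 2=5, EF_Task 3=3) = 5; EF_Task 4 = 5+14 = 19
ES_Task 5 = 3; EF_Task 5 = 3+9 = 12
ES_Task 6 = 5; EF_Task 6 = 5+13 = 18
ES_Task 7 = 3; EF_Task 7 = 3+13 = 16
ES_Task 8 = max(EF_Task 2=5, EF_Task 5=12) = 12; EF_Task 8 = 12+14 = 26
ES_Task 9 = 12; EF_Task 9 = 12+12 = 24
ES_Task 10 = max(EF_Task 1=5, EF_Task 4=19, EF_Task 6=18, EF_Task 7=16, EF_Task 8=26, EF_Task 9=24) = 26; EF_Task 10 = 26+8 = 34
Expected project duration μ = 34 weeks. Critical path: Task 3 → Task 5 → Task 8 → Task 10.

Variance along critical path = 0.111 + 0.444 + 11.111 + 5.444 = 17.111; σ = √17.111 = 4.137 weeks.
Z = (38 − 34) / 4.137 = 0.967
P(T ≤ 38) = Φ(0.967) ≈ 0.833

0.833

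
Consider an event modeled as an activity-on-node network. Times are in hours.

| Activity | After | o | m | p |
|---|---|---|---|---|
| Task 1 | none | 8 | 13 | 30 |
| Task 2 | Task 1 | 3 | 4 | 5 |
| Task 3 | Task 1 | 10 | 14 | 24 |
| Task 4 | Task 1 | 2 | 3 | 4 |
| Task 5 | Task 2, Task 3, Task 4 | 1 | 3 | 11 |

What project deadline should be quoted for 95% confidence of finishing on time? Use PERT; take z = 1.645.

41.7 hours

te_Task 1 = (8 + 4·13 + 30)/6 = 90/6 = 15; σ²_Task 1 = ((30−8)/6)² = 13.444
te_Task 2 = (3 + 4·4 + 5)/6 = 24/6 = 4; σ²_Task 2 = ((5−3)/6)² = 0.111
te_Task 3 = (10 + 4·14 + 24)/6 = 90/6 = 15; σ²_Task 3 = ((24−10)/6)² = 5.444
te_Task 4 = (2 + 4·3 + 4)/6 = 18/6 = 3; σ²_Task 4 = ((4−2)/6)² = 0.111
te_Task 5 = (1 + 4·3 + 11)/6 = 24/6 = 4; σ²_Task 5 = ((11−1)/6)² = 2.778

Forward pass:
ES_Task 1 = 0; EF_Task 1 = 15
ES_Task 2 = 15; EF_Task 2 = 15+4 = 19
ES_Task 3 = 15; EF_Task 3 = 15+15 = 30
ES_Task 4 = 15; EF_Task 4 = 15+3 = 18
ES_Task 5 = max(EF_Task 2=19, EF_Task 3=30, EF_Task 4=18) = 30; EF_Task 5 = 30+4 = 34
Expected project duration μ = 34 hours. Critical path: Task 1 → Task 3 → Task 5.

Variance along critical path = 13.444 + 5.444 + 2.778 = 21.667; σ = 4.655 hours.
D = μ + z·σ = 34 + 1.645·4.655 = 41.7 hours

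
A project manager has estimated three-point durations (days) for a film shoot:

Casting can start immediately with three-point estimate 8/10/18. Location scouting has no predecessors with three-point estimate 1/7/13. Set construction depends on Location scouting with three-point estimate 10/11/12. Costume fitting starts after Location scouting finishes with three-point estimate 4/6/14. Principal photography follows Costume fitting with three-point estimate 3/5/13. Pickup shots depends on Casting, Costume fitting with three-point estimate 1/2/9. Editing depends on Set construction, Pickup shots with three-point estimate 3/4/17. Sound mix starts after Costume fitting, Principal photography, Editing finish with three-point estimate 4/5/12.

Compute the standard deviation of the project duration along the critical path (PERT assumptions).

3.37 days

te_Casting = (8 + 4·10 + 18)/6 = 66/6 = 11; σ²_Casting = ((18−8)/6)² = 2.778
te_Location scouting = (1 + 4·7 + 13)/6 = 42/6 = 7; σ²_Location scouting = ((13−1)/6)² = 4.000
te_Set construction = (10 + 4·11 + 12)/6 = 66/6 = 11; σ²_Set construction = ((12−10)/6)² = 0.111
te_Costume fitting = (4 + 4·6 + 14)/6 = 42/6 = 7; σ²_Costume fitting = ((14−4)/6)² = 2.778
te_Principal photography = (3 + 4·5 + 13)/6 = 36/6 = 6; σ²_Principal photography = ((13−3)/6)² = 2.778
te_Pickup shots = (1 + 4·2 + 9)/6 = 18/6 = 3; σ²_Pickup shots = ((9−1)/6)² = 1.778
te_Editing = (3 + 4·4 + 17)/6 = 36/6 = 6; σ²_Editing = ((17−3)/6)² = 5.444
te_Sound mix = (4 + 4·5 + 12)/6 = 36/6 = 6; σ²_Sound mix = ((12−4)/6)² = 1.778

Forward pass:
ES_Casting = 0; EF_Casting = 11
ES_Location scouting = 0; EF_Location scouting = 7
ES_Set construction = 7; EF_Set construction = 7+11 = 18
ES_Costume fitting = 7; EF_Costume fitting = 7+7 = 14
ES_Principal photography = 14; EF_Principal photography = 14+6 = 20
ES_Pickup shots = max(EF_Casting=11, EF_Costume fitting=14) = 14; EF_Pickup shots = 14+3 = 17
ES_Editing = max(EF_Set construction=18, EF_Pickup shots=17) = 18; EF_Editing = 18+6 = 24
ES_Sound mix = max(EF_Costume fitting=14, EF_Principal photography=20, EF_Editing=24) = 24; EF_Sound mix = 24+6 = 30
Expected project duration μ = 30 days. Critical path: Location scouting → Set construction → Editing → Sound mix.

Variance along critical path = 4.000 + 0.111 + 5.444 + 1.778 = 11.333
σ = √11.333 = 3.367 days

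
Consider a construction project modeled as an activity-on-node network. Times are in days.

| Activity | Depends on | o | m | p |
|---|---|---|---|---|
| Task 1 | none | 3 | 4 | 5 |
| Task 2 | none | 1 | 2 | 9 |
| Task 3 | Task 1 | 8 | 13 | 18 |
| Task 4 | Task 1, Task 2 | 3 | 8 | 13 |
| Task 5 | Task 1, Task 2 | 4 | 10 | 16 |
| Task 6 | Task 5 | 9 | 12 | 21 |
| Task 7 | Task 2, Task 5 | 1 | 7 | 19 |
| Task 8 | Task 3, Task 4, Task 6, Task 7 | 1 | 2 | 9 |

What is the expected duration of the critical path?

30 days

te_Task 1 = (3 + 4·4 + 5)/6 = 24/6 = 4
te_Task 2 = (1 + 4·2 + 9)/6 = 18/6 = 3
te_Task 3 = (8 + 4·13 + 18)/6 = 78/6 = 13
te_Task 4 = (3 + 4·8 + 13)/6 = 48/6 = 8
te_Task 5 = (4 + 4·10 + 16)/6 = 60/6 = 10
te_Task 6 = (9 + 4·12 + 21)/6 = 78/6 = 13
te_Task 7 = (1 + 4·7 + 19)/6 = 48/6 = 8
te_Task 8 = (1 + 4·2 + 9)/6 = 18/6 = 3

Forward pass:
ES_Task 1 = 0; EF_Task 1 = 4
ES_Task 2 = 0; EF_Task 2 = 3
ES_Task 3 = 4; EF_Task 3 = 4+13 = 17
ES_Task 4 = max(EF_Task 1=4, EF_Task 2=3) = 4; EF_Task 4 = 4+8 = 12
ES_Task 5 = max(EF_Task 1=4, EF_Task 2=3) = 4; EF_Task 5 = 4+10 = 14
ES_Task 6 = 14; EF_Task 6 = 14+13 = 27
ES_Task 7 = max(EF_Task 2=3, EF_Task 5=14) = 14; EF_Task 7 = 14+8 = 22
ES_Task 8 = max(EF_Task 3=17, EF_Task 4=12, EF_Task 6=27, EF_Task 7=22) = 27; EF_Task 8 = 27+3 = 30
Expected project duration μ = 30 days. Critical path: Task 1 → Task 5 → Task 6 → Task 8.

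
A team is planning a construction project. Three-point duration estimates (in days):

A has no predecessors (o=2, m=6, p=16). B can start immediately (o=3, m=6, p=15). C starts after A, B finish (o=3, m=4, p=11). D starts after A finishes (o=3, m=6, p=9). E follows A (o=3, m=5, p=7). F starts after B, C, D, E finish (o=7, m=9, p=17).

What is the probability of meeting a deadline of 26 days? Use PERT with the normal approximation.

te_A = (2 + 4·6 + 16)/6 = 42/6 = 7; σ²_A = ((16−2)/6)² = 5.444
te_B = (3 + 4·6 + 15)/6 = 42/6 = 7; σ²_B = ((15−3)/6)² = 4.000
te_C = (3 + 4·4 + 11)/6 = 30/6 = 5; σ²_C = ((11−3)/6)² = 1.778
te_D = (3 + 4·6 + 9)/6 = 36/6 = 6; σ²_D = ((9−3)/6)² = 1.000
te_E = (3 + 4·5 + 7)/6 = 30/6 = 5; σ²_E = ((7−3)/6)² = 0.444
te_F = (7 + 4·9 + 17)/6 = 60/6 = 10; σ²_F = ((17−7)/6)² = 2.778

Forward pass:
ES_A = 0; EF_A = 7
ES_B = 0; EF_B = 7
ES_C = max(EF_A=7, EF_B=7) = 7; EF_C = 7+5 = 12
ES_D = 7; EF_D = 7+6 = 13
ES_E = 7; EF_E = 7+5 = 12
ES_F = max(EF_B=7, EF_C=12, EF_D=13, EF_E=12) = 13; EF_F = 13+10 = 23
Expected project duration μ = 23 days. Critical path: A → D → F.

Variance along critical path = 5.444 + 1.000 + 2.778 = 9.222; σ = √9.222 = 3.037 days.
Z = (26 − 23) / 3.037 = 0.988
P(T ≤ 26) = Φ(0.988) ≈ 0.838

0.838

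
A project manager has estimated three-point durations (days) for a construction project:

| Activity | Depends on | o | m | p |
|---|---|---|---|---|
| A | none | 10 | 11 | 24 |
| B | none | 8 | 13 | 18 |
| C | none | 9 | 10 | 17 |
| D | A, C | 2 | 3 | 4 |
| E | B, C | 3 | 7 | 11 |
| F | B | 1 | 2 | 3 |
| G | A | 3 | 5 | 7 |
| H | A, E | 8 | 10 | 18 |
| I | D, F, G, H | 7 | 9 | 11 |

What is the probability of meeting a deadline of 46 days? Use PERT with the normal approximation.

0.984

te_A = (10 + 4·11 + 24)/6 = 78/6 = 13; σ²_A = ((24−10)/6)² = 5.444
te_B = (8 + 4·13 + 18)/6 = 78/6 = 13; σ²_B = ((18−8)/6)² = 2.778
te_C = (9 + 4·10 + 17)/6 = 66/6 = 11; σ²_C = ((17−9)/6)² = 1.778
te_D = (2 + 4·3 + 4)/6 = 18/6 = 3; σ²_D = ((4−2)/6)² = 0.111
te_E = (3 + 4·7 + 11)/6 = 42/6 = 7; σ²_E = ((11−3)/6)² = 1.778
te_F = (1 + 4·2 + 3)/6 = 12/6 = 2; σ²_F = ((3−1)/6)² = 0.111
te_G = (3 + 4·5 + 7)/6 = 30/6 = 5; σ²_G = ((7−3)/6)² = 0.444
te_H = (8 + 4·10 + 18)/6 = 66/6 = 11; σ²_H = ((18−8)/6)² = 2.778
te_I = (7 + 4·9 + 11)/6 = 54/6 = 9; σ²_I = ((11−7)/6)² = 0.444

Forward pass:
ES_A = 0; EF_A = 13
ES_B = 0; EF_B = 13
ES_C = 0; EF_C = 11
ES_D = max(EF_A=13, EF_C=11) = 13; EF_D = 13+3 = 16
ES_E = max(EF_B=13, EF_C=11) = 13; EF_E = 13+7 = 20
ES_F = 13; EF_F = 13+2 = 15
ES_G = 13; EF_G = 13+5 = 18
ES_H = max(EF_A=13, EF_E=20) = 20; EF_H = 20+11 = 31
ES_I = max(EF_D=16, EF_F=15, EF_G=18, EF_H=31) = 31; EF_I = 31+9 = 40
Expected project duration μ = 40 days. Critical path: B → E → H → I.

Variance along critical path = 2.778 + 1.778 + 2.778 + 0.444 = 7.778; σ = √7.778 = 2.789 days.
Z = (46 − 40) / 2.789 = 2.151
P(T ≤ 46) = Φ(2.151) ≈ 0.984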